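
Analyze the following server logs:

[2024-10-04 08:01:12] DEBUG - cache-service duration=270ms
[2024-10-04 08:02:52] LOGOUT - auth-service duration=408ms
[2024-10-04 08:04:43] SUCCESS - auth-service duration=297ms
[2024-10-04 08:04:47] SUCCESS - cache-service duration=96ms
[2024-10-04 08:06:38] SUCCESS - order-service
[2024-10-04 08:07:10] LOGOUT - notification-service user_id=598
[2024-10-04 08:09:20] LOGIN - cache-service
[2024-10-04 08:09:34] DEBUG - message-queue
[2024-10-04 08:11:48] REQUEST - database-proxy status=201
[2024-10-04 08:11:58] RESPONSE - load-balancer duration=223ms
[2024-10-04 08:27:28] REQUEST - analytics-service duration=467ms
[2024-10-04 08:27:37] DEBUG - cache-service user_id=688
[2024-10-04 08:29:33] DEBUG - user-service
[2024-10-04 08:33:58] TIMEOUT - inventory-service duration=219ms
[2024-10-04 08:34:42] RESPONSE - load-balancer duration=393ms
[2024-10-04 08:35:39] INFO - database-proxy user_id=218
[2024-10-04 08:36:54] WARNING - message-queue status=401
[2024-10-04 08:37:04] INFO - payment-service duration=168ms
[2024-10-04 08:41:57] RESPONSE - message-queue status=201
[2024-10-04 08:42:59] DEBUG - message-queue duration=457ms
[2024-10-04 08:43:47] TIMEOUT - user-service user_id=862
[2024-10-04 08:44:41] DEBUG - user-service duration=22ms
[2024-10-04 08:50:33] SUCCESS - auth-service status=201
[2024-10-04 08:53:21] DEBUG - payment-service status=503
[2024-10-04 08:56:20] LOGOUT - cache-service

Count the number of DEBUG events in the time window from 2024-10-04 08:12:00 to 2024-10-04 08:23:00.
0

To count events in the time window:

1. Window boundaries: 2024-10-04 08:12:00 to 2024-10-04 08:23:00
2. Filter for DEBUG events within this window
3. Count matching events: 0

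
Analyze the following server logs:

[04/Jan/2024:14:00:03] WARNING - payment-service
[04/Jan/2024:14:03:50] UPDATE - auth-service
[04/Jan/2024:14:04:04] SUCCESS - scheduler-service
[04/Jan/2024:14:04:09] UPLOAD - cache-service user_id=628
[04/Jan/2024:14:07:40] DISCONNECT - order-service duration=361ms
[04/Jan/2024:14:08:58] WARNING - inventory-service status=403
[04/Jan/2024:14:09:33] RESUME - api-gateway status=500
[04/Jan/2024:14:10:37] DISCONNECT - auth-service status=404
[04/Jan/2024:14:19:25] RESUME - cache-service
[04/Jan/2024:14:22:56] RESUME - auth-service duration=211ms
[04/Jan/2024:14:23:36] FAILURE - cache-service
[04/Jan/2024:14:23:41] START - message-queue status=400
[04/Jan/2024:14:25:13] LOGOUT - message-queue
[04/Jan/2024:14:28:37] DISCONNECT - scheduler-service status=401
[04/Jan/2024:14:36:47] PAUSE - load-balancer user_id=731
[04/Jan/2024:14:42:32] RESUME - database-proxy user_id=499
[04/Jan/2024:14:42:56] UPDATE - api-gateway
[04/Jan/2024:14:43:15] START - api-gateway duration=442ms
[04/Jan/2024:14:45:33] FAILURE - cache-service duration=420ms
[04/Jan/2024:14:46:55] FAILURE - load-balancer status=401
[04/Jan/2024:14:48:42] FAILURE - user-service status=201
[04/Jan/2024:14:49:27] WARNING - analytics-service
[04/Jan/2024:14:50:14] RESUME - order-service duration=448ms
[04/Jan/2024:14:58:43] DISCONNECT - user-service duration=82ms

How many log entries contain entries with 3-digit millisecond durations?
5

To find matching entries:

1. Pattern to match: entries with 3-digit millisecond durations
2. Scan each log entry for the pattern
3. Count matches: 5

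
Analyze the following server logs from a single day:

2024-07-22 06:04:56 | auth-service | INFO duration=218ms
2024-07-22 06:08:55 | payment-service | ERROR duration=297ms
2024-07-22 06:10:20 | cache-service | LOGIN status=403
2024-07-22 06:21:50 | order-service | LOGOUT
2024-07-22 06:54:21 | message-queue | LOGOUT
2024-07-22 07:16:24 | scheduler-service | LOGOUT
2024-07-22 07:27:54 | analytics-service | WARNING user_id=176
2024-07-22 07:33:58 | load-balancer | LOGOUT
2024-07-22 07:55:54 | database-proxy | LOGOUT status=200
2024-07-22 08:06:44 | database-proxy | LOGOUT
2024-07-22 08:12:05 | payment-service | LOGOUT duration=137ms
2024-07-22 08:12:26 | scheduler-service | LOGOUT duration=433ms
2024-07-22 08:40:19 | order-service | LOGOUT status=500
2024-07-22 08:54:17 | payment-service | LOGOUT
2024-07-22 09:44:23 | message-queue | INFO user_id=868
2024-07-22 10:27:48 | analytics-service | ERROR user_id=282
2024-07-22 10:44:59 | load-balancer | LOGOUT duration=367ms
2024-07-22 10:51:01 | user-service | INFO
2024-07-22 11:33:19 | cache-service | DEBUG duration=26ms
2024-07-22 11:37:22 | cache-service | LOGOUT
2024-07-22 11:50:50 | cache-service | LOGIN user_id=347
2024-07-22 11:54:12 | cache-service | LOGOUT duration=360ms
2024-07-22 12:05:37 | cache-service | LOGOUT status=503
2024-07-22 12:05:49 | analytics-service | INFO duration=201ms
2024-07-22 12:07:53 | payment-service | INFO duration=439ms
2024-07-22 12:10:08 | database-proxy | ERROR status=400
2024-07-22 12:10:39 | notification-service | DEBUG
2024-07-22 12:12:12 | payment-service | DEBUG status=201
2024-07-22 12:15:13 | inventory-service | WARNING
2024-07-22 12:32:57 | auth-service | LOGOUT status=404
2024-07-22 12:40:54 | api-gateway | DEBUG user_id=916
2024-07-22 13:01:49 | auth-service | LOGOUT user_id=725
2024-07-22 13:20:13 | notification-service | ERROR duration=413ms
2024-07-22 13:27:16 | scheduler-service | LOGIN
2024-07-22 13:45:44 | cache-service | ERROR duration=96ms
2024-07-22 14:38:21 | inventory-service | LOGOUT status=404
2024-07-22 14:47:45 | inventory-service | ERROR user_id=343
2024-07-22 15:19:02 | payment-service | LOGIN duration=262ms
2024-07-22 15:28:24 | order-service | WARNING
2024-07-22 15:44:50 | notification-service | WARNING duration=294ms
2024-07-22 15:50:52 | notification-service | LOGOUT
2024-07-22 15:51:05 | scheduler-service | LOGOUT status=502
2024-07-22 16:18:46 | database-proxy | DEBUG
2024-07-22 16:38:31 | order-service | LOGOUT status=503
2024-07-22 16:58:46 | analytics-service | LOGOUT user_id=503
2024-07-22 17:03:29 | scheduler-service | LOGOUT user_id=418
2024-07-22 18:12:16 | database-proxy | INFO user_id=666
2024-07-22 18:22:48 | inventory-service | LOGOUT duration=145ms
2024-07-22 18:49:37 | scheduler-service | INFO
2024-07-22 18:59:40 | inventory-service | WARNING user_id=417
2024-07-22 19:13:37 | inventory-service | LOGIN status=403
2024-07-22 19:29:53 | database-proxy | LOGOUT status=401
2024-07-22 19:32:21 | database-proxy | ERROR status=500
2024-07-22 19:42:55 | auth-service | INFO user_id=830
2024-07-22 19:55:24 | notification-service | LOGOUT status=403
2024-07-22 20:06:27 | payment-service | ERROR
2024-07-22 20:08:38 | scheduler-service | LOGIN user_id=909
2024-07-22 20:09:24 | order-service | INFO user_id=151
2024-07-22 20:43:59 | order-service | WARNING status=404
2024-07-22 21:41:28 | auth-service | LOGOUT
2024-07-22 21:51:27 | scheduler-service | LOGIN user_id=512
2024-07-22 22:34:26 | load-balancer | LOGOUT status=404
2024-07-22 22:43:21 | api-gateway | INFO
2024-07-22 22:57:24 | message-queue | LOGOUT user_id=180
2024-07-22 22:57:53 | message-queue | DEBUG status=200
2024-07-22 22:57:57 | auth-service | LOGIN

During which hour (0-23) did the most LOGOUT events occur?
8

To find the peak hour:

1. Group all LOGOUT events by hour
2. Count events in each hour
3. Find hour with maximum count
4. Peak hour: 8 (with 5 events)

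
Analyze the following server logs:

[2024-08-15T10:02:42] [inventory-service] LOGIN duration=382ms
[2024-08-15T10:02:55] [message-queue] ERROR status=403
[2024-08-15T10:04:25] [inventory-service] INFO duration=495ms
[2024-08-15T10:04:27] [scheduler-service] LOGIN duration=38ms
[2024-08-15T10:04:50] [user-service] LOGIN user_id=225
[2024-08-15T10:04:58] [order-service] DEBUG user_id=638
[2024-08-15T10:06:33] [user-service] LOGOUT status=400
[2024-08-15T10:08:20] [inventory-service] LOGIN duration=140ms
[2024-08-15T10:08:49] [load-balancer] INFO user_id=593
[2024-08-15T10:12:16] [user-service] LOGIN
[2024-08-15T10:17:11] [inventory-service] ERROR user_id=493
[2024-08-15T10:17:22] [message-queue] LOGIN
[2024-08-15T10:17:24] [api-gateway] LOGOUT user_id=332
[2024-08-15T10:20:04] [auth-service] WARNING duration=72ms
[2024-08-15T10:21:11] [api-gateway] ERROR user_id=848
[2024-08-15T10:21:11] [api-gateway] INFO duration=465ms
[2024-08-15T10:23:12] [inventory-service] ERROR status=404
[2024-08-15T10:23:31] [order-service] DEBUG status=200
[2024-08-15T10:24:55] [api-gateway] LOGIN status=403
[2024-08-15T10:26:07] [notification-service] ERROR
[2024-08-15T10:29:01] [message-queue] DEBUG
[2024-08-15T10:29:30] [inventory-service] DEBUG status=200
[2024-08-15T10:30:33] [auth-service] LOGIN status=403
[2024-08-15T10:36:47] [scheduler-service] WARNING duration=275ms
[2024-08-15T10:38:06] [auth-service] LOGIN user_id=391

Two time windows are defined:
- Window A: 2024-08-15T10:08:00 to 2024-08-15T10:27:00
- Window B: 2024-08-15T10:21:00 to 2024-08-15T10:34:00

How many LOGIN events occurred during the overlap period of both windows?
1

To find overlap events:

1. Window A: 2024-08-15T10:08:00 to 2024-08-15T10:27:00
2. Window B: 2024-08-15T10:21:00 to 2024-08-15T10:34:00
3. Overlap period: 2024-08-15T10:21:00 to 2024-08-15T10:27:00
4. Count LOGIN events in overlap: 1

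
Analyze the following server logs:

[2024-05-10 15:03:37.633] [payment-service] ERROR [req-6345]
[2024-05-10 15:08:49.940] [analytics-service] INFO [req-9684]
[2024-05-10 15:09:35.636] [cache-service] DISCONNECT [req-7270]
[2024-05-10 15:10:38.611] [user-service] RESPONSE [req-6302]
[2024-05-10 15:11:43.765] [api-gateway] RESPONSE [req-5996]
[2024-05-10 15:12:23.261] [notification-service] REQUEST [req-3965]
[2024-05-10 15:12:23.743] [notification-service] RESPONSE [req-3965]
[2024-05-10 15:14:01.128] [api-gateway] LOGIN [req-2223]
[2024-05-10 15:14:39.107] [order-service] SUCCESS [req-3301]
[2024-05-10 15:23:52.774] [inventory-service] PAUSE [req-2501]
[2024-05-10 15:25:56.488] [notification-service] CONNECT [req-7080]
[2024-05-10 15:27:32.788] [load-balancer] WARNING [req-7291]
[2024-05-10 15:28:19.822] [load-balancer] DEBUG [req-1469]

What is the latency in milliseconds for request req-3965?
482

To calculate latency:

1. Find REQUEST with id req-3965: 2024-05-10 15:12:23.261
2. Find RESPONSE with id req-3965: 2024-05-10 15:12:23.743
3. Latency: 2024-05-10 15:12:23.743 - 2024-05-10 15:12:23.261 = 482ms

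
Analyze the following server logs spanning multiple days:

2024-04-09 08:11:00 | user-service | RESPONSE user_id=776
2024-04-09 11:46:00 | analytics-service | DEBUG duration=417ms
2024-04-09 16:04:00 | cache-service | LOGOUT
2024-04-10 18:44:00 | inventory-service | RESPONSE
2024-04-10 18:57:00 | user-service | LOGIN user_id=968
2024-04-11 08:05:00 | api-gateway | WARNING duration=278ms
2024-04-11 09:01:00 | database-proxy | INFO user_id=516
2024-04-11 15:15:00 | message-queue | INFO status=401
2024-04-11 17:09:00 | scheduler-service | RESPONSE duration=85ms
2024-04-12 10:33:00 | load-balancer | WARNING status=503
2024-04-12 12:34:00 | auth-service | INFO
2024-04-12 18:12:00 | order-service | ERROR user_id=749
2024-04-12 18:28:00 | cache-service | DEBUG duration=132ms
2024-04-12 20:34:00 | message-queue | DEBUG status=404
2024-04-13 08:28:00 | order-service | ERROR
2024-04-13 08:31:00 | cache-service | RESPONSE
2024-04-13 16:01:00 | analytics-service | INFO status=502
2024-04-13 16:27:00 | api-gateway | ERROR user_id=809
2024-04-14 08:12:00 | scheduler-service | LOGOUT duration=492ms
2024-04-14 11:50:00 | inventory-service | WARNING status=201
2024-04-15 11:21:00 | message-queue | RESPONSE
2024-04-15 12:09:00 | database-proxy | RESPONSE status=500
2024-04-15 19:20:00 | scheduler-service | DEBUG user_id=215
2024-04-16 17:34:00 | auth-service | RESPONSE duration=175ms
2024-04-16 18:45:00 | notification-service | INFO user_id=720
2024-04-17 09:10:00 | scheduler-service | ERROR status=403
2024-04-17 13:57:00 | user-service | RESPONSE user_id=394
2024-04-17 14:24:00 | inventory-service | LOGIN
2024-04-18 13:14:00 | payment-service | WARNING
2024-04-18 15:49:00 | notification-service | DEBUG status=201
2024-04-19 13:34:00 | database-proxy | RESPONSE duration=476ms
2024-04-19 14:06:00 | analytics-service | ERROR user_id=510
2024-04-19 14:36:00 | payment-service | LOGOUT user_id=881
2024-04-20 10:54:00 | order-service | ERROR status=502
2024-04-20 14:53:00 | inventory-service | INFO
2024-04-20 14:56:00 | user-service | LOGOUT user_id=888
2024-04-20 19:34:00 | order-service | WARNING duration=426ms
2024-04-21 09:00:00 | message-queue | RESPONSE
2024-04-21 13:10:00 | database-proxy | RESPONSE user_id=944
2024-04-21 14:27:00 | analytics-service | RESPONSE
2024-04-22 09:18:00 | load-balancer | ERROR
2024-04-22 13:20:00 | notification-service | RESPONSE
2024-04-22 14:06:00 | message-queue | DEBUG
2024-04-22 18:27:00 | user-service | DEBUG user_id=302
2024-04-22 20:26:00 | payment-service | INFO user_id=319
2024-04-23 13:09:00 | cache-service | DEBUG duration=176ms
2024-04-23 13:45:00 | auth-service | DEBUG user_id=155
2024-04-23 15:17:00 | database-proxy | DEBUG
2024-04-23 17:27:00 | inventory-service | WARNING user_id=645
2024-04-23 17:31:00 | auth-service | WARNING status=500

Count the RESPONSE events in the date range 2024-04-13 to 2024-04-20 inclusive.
6

To filter by date range:

1. Date range: 2024-04-13 through 2024-04-20, both dates inclusive
2. Filter for RESPONSE events whose date falls in this range
3. Count matching events: 6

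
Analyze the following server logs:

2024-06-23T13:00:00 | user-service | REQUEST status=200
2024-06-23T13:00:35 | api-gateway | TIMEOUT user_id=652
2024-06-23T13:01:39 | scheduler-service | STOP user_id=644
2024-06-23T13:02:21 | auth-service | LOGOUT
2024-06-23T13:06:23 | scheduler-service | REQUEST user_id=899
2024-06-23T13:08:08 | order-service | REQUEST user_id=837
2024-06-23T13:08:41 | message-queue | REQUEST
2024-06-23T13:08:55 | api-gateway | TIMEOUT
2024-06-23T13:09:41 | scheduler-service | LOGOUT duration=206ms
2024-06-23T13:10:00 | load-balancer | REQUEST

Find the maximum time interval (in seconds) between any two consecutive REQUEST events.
383

To find the longest gap:

1. Extract all REQUEST events in chronological order
2. Calculate time differences between consecutive events
3. Find the maximum difference
4. Longest gap: 383 seconds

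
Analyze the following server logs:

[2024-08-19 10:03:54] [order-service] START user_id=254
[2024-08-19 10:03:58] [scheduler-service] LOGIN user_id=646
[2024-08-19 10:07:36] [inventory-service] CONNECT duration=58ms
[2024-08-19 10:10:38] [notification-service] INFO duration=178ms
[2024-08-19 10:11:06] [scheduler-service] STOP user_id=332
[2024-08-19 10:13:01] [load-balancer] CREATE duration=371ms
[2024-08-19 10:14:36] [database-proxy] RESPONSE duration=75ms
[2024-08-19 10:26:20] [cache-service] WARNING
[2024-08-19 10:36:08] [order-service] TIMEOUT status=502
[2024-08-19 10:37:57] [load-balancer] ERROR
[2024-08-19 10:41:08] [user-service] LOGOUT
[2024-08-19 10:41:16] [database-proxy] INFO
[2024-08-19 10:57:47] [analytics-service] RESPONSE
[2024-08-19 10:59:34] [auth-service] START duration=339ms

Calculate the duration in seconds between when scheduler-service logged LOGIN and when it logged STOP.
428

To find the time between events:

1. Locate the first LOGIN event for scheduler-service: 2024-08-19 10:03:58
2. Locate the first STOP event for scheduler-service: 2024-08-19 10:11:06
3. Calculate the difference: 2024-08-19 10:11:06 - 2024-08-19 10:03:58 = 428 seconds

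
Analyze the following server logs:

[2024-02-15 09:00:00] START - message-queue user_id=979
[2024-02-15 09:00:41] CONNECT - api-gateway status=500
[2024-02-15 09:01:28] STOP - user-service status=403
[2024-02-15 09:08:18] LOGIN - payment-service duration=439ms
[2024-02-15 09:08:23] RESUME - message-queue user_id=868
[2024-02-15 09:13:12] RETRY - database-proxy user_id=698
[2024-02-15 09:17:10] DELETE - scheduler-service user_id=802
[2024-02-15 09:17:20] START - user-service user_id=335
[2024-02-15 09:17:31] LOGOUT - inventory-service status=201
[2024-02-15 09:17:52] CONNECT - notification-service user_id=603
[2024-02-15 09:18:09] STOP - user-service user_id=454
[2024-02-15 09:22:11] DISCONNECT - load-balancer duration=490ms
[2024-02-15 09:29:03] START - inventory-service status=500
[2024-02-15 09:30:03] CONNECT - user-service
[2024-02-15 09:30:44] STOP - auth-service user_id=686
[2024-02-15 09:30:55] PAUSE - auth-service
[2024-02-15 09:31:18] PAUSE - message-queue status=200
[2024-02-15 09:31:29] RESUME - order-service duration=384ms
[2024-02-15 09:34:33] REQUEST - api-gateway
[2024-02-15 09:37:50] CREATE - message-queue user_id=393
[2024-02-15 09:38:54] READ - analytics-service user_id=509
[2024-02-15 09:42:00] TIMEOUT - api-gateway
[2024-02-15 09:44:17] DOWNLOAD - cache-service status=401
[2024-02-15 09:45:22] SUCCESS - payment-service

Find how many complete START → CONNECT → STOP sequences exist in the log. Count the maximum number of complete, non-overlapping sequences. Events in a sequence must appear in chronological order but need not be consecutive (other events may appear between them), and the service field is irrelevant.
3

To count sequences:

1. Look for pattern: START → CONNECT → STOP
2. Greedily scan the log in chronological order, matching each sequence element in turn (ignoring service)
3. Each time the full pattern completes, increment the count and restart matching from the next event
4. Complete non-overlapping sequences found: 3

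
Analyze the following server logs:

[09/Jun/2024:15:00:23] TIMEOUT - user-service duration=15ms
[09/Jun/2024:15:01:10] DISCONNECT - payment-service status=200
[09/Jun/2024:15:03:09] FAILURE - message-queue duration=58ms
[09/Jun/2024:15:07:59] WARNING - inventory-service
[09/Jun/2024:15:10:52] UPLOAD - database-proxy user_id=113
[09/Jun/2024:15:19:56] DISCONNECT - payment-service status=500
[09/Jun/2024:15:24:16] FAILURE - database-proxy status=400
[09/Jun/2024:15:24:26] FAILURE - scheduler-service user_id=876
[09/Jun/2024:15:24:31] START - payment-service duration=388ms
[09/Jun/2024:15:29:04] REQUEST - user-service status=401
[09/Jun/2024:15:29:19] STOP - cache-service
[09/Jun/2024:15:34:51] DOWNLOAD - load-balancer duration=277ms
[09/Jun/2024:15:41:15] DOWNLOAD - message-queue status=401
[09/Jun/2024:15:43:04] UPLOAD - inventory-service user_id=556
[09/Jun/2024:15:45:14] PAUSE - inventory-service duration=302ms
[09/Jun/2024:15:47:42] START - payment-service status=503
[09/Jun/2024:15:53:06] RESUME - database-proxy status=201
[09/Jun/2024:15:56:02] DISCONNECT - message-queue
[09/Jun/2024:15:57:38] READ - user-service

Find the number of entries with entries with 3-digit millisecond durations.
3

To find matching entries:

1. Pattern to match: entries with 3-digit millisecond durations
2. Scan each log entry for the pattern
3. Count matches: 3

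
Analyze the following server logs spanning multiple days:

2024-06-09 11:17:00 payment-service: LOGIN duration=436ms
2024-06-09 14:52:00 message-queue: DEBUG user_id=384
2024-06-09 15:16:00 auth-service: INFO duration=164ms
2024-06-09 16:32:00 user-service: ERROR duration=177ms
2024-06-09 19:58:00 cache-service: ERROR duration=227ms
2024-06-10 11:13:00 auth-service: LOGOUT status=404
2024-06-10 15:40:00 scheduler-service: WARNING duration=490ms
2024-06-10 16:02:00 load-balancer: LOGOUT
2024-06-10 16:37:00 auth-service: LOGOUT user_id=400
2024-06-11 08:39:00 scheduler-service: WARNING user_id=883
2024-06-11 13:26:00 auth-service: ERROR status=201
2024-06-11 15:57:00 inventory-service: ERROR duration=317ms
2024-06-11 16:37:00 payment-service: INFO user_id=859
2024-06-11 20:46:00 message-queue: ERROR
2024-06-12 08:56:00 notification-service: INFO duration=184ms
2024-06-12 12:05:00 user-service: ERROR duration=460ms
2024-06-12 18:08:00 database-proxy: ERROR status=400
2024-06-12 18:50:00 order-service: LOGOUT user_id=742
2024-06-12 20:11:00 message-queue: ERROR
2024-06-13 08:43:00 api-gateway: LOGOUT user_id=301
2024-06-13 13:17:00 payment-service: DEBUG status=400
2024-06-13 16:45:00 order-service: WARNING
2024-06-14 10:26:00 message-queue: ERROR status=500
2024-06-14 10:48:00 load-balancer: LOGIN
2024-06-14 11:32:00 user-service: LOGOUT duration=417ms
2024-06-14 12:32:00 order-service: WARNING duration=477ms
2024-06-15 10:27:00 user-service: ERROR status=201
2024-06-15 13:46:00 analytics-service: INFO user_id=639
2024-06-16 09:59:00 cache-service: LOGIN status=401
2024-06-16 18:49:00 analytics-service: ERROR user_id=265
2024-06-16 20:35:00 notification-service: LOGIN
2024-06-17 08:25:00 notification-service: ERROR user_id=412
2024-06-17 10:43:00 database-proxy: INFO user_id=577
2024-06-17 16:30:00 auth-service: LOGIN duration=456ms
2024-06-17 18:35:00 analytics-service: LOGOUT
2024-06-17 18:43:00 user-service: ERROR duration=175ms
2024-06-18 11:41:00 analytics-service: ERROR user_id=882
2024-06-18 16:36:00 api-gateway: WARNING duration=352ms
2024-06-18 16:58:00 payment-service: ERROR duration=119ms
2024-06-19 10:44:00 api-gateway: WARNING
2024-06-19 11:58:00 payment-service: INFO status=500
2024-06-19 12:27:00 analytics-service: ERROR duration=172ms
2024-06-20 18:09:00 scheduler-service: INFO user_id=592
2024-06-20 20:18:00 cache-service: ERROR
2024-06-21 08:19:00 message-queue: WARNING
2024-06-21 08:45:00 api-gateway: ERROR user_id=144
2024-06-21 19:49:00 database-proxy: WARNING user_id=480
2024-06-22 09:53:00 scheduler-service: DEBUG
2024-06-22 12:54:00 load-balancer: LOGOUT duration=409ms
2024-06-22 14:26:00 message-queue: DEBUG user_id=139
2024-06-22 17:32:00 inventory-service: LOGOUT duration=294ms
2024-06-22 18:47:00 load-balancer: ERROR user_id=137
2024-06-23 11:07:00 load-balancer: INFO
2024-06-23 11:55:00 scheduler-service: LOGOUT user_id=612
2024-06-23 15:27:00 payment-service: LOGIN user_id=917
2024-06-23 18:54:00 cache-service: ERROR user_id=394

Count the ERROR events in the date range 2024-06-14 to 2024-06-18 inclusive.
7

To filter by date range:

1. Date range: 2024-06-14 through 2024-06-18, both dates inclusive
2. Filter for ERROR events whose date falls in this range
3. Count matching events: 7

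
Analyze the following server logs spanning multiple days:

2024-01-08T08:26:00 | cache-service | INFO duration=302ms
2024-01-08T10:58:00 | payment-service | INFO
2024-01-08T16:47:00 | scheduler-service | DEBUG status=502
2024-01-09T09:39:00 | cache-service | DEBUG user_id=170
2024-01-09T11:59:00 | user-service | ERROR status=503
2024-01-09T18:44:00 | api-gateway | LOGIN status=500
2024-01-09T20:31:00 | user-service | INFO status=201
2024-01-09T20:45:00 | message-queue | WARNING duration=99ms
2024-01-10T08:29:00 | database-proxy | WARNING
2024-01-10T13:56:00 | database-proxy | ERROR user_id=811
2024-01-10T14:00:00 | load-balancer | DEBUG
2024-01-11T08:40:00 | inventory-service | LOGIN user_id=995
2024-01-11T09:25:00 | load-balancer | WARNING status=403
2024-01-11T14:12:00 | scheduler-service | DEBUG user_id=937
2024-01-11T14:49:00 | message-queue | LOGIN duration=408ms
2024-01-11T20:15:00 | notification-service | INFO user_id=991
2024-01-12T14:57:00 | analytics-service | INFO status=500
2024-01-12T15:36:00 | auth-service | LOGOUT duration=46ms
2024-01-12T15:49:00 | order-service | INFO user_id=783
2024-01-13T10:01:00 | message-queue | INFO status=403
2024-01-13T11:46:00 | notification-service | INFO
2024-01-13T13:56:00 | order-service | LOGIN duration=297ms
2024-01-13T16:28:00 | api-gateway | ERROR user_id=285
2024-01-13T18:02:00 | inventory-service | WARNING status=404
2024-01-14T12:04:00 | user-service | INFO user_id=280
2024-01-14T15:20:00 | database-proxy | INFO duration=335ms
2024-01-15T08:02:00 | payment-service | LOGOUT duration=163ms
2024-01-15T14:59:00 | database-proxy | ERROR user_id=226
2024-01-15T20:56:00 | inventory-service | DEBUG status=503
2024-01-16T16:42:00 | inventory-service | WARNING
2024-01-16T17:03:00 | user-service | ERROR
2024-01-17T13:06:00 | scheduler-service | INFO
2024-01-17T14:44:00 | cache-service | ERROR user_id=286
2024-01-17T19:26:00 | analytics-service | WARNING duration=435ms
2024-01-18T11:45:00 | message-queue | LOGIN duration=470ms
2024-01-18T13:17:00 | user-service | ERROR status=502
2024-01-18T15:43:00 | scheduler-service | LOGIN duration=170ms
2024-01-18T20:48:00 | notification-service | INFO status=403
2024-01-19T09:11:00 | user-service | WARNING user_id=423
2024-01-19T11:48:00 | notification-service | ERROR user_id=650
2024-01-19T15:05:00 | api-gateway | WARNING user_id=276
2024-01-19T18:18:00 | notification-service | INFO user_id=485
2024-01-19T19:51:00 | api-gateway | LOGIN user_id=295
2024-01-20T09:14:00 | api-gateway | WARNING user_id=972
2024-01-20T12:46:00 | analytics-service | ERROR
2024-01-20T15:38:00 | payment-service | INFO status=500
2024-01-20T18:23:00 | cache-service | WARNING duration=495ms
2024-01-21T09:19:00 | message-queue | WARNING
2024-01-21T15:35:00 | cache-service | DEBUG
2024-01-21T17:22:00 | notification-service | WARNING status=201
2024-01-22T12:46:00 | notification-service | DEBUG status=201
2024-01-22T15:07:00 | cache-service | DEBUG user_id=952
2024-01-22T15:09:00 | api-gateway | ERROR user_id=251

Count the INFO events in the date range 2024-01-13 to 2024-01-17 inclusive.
5

To filter by date range:

1. Date range: 2024-01-13 through 2024-01-17, both dates inclusive
2. Filter for INFO events whose date falls in this range
3. Count matching events: 5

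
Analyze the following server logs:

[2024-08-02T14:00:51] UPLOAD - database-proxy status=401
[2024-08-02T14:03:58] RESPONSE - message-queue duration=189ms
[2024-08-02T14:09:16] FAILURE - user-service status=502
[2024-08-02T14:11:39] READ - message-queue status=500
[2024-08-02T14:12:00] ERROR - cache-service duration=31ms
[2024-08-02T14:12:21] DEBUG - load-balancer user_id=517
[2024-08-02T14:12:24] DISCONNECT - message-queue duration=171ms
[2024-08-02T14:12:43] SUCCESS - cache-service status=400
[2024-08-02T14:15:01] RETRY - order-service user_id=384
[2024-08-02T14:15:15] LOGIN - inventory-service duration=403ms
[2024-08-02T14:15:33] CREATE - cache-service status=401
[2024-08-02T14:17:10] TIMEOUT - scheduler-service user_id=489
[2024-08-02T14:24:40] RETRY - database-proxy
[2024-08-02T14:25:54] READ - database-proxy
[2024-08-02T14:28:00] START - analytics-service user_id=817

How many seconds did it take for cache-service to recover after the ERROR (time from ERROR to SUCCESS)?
43

To calculate recovery time:

1. Find ERROR event for cache-service: 2024-08-02T14:12:00
2. Find next SUCCESS event for cache-service: 2024-08-02T14:12:43
3. Recovery time: 2024-08-02T14:12:43 - 2024-08-02T14:12:00 = 43 seconds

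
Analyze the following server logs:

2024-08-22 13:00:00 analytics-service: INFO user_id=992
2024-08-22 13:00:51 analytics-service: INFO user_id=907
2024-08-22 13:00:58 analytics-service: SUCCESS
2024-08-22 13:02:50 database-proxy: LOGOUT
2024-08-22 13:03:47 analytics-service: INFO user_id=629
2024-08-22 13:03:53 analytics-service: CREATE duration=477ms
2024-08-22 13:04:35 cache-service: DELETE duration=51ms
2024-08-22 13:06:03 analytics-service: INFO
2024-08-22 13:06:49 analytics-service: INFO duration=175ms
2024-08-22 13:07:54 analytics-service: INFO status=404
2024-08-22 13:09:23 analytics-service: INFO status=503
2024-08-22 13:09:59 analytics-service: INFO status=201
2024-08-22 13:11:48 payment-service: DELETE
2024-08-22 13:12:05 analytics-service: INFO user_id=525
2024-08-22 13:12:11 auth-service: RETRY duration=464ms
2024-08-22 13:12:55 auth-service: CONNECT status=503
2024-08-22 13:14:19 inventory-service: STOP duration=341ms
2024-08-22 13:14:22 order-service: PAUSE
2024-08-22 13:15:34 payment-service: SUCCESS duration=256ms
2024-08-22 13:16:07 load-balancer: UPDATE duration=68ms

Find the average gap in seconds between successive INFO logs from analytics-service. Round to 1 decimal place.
90.6

To calculate average interval:

1. Find all INFO events for analytics-service in order
2. Calculate time gaps between consecutive events
3. Compute mean of gaps: 725 / 8 = 90.6 seconds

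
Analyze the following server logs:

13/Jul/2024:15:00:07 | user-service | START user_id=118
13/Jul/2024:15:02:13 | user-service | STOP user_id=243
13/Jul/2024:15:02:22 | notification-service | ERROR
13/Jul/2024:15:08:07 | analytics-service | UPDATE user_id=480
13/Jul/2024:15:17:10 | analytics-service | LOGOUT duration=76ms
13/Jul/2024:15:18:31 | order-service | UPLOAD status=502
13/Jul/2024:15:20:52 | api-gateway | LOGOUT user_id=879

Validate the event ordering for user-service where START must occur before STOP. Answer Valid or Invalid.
Valid

To validate ordering:

1. Required order: START → STOP
2. Rule: START must occur before STOP
3. Check actual order of events for user-service
4. Result: Valid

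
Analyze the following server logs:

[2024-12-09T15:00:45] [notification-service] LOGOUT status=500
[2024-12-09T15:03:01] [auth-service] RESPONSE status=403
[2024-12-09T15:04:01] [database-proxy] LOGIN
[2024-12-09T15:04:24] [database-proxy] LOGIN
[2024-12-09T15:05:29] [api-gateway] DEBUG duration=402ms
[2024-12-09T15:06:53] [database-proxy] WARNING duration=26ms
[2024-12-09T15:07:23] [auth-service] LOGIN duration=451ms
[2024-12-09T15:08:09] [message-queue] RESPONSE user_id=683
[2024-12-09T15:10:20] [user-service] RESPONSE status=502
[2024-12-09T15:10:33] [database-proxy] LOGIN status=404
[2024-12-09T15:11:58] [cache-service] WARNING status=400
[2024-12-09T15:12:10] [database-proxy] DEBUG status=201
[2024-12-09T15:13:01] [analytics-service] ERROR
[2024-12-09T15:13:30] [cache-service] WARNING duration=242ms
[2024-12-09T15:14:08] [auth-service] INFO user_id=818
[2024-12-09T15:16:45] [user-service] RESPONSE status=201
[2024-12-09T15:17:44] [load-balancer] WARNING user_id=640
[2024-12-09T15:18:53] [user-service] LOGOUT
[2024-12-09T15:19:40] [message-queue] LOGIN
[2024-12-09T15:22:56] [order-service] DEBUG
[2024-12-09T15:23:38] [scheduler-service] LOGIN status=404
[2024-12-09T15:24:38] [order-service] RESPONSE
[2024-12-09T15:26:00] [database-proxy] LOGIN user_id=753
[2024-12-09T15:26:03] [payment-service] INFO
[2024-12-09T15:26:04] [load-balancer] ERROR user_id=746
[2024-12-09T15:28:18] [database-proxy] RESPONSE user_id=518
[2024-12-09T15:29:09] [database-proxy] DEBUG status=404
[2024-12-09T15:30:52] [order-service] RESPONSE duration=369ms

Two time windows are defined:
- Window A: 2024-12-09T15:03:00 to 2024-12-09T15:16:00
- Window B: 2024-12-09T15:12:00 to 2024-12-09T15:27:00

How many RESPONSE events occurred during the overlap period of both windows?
0

To find overlap events:

1. Window A: 2024-12-09T15:03:00 to 2024-12-09T15:16:00
2. Window B: 2024-12-09T15:12:00 to 2024-12-09T15:27:00
3. Overlap period: 2024-12-09T15:12:00 to 2024-12-09T15:16:00
4. Count RESPONSE events in overlap: 0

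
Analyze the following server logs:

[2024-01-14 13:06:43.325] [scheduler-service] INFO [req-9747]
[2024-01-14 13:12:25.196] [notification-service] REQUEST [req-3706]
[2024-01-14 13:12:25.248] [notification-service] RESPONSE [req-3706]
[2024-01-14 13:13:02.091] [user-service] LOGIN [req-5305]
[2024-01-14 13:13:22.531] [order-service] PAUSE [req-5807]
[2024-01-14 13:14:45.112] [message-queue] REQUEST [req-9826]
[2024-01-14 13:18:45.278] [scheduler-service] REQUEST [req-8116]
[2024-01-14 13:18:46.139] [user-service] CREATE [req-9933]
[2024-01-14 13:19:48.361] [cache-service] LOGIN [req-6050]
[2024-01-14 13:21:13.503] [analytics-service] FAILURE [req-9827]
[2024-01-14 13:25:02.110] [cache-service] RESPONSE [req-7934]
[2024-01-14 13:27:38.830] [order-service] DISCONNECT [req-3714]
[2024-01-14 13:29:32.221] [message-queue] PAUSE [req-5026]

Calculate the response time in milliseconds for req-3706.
52

To calculate latency:

1. Find REQUEST with id req-3706: 2024-01-14 13:12:25.196
2. Find RESPONSE with id req-3706: 2024-01-14 13:12:25.248
3. Latency: 2024-01-14 13:12:25.248 - 2024-01-14 13:12:25.196 = 52ms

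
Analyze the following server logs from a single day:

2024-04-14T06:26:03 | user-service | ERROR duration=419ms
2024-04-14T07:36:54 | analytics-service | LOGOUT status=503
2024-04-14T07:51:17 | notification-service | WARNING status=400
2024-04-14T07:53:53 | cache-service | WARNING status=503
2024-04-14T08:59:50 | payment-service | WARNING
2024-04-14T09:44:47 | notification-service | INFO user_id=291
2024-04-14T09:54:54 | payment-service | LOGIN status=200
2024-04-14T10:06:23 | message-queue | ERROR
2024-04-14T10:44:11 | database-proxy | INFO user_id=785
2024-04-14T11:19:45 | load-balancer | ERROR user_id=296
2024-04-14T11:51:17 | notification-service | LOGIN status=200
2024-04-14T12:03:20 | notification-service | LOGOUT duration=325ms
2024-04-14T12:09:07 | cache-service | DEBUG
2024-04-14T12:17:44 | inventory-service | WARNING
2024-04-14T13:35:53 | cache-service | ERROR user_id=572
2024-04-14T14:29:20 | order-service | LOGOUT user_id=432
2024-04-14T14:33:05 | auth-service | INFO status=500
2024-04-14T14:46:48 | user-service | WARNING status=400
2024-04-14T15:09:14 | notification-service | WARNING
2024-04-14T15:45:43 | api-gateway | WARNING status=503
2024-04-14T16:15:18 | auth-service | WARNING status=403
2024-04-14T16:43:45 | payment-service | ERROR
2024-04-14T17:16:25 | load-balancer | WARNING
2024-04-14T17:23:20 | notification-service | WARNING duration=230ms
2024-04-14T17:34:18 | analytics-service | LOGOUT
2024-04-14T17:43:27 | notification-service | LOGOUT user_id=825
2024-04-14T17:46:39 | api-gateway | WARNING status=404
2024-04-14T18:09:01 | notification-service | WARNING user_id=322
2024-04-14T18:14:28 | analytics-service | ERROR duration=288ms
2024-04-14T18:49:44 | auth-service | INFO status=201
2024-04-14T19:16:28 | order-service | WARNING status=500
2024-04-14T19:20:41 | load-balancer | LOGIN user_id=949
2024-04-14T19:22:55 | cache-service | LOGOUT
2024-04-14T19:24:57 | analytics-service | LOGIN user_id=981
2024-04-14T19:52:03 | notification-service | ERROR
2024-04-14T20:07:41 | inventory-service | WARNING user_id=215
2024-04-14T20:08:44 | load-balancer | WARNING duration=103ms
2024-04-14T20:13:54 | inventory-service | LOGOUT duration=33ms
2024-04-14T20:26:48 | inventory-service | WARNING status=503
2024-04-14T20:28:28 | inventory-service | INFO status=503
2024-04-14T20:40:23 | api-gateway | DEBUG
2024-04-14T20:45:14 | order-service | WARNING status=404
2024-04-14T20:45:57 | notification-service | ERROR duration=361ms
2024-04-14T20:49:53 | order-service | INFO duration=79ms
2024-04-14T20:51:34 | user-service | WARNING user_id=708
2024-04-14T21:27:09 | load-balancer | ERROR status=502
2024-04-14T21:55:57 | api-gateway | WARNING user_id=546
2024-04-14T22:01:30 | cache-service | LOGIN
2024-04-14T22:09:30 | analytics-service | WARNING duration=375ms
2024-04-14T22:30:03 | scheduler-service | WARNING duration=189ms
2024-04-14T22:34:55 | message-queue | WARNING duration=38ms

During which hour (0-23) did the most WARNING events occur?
20

To find the peak hour:

1. Group all WARNING events by hour
2. Count events in each hour
3. Find hour with maximum count
4. Peak hour: 20 (with 5 events)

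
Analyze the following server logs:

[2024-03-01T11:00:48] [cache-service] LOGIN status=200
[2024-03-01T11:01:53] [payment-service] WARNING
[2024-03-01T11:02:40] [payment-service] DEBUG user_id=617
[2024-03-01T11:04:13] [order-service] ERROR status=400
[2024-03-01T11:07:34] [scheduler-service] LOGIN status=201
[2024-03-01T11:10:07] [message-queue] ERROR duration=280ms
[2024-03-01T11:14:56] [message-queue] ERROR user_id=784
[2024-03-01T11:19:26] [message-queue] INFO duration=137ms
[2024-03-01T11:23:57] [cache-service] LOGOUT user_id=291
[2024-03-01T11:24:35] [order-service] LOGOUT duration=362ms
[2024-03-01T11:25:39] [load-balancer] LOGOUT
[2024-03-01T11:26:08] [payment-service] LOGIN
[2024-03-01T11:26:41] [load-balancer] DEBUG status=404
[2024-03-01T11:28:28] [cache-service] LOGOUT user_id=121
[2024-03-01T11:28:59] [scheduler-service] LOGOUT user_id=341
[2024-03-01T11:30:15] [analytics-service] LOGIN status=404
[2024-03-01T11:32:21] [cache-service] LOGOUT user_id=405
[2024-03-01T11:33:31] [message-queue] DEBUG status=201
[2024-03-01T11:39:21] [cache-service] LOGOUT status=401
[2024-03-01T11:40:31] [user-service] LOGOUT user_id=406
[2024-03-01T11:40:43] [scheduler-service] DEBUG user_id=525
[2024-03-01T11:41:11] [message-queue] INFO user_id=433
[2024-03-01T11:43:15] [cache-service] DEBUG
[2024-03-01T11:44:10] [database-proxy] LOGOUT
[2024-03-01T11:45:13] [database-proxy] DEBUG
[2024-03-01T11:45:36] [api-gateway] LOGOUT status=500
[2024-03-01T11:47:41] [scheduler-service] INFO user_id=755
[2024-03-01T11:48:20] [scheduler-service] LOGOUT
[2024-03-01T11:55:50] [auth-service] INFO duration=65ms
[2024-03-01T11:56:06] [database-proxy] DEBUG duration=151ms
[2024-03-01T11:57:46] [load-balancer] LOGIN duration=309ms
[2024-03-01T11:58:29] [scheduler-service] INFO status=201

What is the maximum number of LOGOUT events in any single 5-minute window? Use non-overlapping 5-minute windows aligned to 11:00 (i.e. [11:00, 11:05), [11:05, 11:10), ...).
3

To find the burst window:

1. Divide the log period into non-overlapping 5-minute windows starting at 11:00
2. Count LOGOUT events in each window
3. Find the window with maximum count
4. Maximum events in a window: 3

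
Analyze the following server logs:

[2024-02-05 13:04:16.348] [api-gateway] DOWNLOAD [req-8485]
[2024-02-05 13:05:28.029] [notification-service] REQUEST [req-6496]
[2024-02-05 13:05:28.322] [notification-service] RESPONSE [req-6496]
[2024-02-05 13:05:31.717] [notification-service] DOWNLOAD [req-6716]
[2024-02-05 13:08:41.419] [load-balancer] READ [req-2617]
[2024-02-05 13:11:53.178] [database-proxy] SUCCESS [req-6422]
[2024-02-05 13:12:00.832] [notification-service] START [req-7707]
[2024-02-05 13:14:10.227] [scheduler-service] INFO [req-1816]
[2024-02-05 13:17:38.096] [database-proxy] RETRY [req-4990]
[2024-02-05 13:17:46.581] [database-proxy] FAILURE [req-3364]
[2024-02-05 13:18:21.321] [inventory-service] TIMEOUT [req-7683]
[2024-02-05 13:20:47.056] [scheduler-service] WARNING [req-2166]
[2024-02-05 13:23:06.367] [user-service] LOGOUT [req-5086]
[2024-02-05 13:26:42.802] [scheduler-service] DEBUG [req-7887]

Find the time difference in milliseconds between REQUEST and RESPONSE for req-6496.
293

To calculate latency:

1. Find REQUEST with id req-6496: 2024-02-05 13:05:28.029
2. Find RESPONSE with id req-6496: 2024-02-05 13:05:28.322
3. Latency: 2024-02-05 13:05:28.322 - 2024-02-05 13:05:28.029 = 293ms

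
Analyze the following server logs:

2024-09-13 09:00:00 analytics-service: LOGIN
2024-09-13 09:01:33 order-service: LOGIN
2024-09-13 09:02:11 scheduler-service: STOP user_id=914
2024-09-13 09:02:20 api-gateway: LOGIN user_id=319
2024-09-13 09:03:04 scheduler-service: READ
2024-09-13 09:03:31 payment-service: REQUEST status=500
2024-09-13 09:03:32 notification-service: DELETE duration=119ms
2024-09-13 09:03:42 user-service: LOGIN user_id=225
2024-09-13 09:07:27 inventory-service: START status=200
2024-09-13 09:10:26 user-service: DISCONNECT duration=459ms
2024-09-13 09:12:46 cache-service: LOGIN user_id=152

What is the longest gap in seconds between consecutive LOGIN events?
544

To find the longest gap:

1. Extract all LOGIN events in chronological order
2. Calculate time differences between consecutive events
3. Find the maximum difference
4. Longest gap: 544 seconds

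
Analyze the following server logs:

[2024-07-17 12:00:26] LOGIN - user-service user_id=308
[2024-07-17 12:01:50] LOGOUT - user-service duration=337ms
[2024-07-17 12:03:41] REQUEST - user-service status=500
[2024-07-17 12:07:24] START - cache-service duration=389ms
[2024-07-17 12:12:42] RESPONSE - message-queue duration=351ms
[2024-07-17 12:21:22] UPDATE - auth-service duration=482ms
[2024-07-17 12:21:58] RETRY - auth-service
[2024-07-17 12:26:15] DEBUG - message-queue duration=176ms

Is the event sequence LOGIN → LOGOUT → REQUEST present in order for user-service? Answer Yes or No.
Yes

To verify sequence order:

1. Find all events in sequence LOGIN → LOGOUT → REQUEST for user-service
2. Extract their timestamps
3. Check if timestamps are in ascending order
4. Result: Yes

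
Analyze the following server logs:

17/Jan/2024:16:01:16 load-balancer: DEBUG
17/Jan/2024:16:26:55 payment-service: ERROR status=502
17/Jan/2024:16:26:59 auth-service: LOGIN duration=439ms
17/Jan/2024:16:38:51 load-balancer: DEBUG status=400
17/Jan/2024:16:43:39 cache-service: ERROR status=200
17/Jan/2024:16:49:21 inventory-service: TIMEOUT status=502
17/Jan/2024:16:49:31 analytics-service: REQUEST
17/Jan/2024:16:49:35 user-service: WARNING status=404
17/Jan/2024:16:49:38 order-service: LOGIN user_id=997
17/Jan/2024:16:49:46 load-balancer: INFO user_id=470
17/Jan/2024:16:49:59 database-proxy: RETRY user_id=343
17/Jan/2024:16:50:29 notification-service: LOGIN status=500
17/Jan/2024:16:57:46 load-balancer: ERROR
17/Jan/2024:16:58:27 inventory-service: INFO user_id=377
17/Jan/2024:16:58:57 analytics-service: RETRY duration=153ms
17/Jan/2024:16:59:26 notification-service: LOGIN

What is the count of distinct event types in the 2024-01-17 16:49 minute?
6

To count unique event types:

1. Filter events in the minute starting at 2024-01-17 16:49
2. Extract event types from matching entries
3. Count unique types: 6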